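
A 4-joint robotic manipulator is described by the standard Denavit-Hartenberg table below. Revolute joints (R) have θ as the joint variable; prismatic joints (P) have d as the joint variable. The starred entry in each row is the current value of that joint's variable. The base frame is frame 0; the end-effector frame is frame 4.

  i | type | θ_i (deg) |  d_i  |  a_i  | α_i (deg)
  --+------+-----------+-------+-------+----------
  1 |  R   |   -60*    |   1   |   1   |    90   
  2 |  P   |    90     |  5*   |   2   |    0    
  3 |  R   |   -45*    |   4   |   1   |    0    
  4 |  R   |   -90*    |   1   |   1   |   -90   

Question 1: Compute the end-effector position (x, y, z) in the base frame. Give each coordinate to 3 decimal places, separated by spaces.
after link 1: o_1 = (0.5000, -0.8660, 1.0000)
after link 2: o_2 = (-3.8301, -3.3660, 3.0000)
after link 3: o_3 = (-6.9407, -5.9784, 3.7071)
after link 4: o_4 = (-7.4531, -7.0908, 3.0000)

-7.453 -7.091 3.000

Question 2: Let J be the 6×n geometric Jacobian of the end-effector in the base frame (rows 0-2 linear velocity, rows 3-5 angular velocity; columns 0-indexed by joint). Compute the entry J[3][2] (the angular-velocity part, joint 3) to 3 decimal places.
axis z_2 = (-0.8660,-0.5000,0.0000); lever o_n−o_2 = (-3.6230,-3.7247,0.0000)
cross product → J_v[:, 2] = (0.0000,0.0000,1.4142)
J_ω[:, 2] = z_2
entry J[3][2] = -0.8660

-0.866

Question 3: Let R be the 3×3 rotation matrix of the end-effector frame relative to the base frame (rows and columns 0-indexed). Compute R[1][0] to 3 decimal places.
-0.612

End-effector x-axis (col 0 of R) = (0.3536,-0.6124,-0.7071)
R[1][0] = -0.6124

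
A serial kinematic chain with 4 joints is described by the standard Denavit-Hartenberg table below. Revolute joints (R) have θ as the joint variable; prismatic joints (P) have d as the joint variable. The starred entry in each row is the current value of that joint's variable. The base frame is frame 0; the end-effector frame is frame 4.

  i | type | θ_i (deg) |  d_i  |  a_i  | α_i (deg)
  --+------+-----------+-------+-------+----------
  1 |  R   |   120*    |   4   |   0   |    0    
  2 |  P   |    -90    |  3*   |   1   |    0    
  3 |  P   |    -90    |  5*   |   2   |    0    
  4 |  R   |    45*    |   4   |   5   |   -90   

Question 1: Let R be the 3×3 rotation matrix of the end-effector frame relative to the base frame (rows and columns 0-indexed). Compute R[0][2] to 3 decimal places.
End-effector z-axis (col 2 of R) = (0.2588,0.9659,0.0000)
R[0][2] = 0.2588

0.259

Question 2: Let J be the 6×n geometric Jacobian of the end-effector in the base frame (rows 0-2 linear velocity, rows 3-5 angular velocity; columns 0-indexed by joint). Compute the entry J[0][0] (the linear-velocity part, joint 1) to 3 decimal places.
axis z_0 = ẑ; lever o_n−o_0 = (6.6957,-2.5261,16.0000)
cross product → J_v[:, 0] = (2.5261,6.6957,-0.0000)
J_ω[:, 0] = z_0
entry J[0][0] = 2.5261

2.526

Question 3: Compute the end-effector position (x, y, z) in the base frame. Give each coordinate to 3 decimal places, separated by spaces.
after link 1: o_1 = (0.0000, 0.0000, 4.0000)
after link 2: o_2 = (0.8660, 0.5000, 7.0000)
after link 3: o_3 = (1.8660, -1.2321, 12.0000)
after link 4: o_4 = (6.6957, -2.5261, 16.0000)

6.696 -2.526 16.000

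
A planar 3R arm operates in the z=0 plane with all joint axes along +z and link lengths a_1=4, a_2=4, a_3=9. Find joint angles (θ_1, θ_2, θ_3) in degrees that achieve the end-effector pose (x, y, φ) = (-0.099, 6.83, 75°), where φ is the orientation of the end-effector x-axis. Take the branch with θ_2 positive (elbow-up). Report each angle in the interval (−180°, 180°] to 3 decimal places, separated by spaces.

149.995 135.009 149.996

wrist centre = target − a_3·(cos φ, sin φ) = (-2.4284, -1.8633)
cos θ_2 = (9.3690−4²−4²)/(2·4·4) = -0.7072; θ_2 = 135.0091° (elbow-up)
β = atan2(-1.8633,-2.4284) = -142.5003°; ψ = atan2(2.8280,1.1711) = 67.5045°
θ_1 = β − ψ = -210.0049°
θ_3 = φ − θ_1 − θ_2 = 149.9958° (wrapped to (-180°,180°])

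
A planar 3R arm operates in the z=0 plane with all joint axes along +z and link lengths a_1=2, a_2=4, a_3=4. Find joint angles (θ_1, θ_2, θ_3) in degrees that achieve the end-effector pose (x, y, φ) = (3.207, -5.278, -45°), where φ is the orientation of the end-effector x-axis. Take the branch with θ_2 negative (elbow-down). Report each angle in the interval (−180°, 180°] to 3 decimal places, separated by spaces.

wrist centre = target − a_3·(cos φ, sin φ) = (0.3786, -2.4496)
cos θ_2 = (6.1437−2²−4²)/(2·2·4) = -0.8660; θ_2 = -149.9991° (elbow-down)
β = atan2(-2.4496,0.3786) = -81.2146°; ψ = atan2(-2.0001,-1.4641) = -126.2046°
θ_1 = β − ψ = 44.9900°
θ_3 = φ − θ_1 − θ_2 = 60.0091° (wrapped to (-180°,180°])

44.990 -149.999 60.009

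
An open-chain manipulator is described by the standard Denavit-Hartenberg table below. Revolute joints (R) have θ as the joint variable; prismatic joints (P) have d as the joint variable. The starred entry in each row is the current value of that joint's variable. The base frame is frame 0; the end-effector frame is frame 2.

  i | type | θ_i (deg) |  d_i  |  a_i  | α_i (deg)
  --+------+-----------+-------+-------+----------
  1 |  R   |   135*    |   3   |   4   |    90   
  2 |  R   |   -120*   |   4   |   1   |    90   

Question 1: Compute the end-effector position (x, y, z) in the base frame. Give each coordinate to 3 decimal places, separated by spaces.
0.354 5.303 2.134

after link 1: o_1 = (-2.8284, 2.8284, 3.0000)
after link 2: o_2 = (0.3536, 5.3033, 2.1340)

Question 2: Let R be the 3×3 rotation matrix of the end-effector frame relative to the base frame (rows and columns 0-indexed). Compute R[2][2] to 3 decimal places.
End-effector z-axis (col 2 of R) = (0.6124,-0.6124,0.5000)
R[2][2] = 0.5000

0.500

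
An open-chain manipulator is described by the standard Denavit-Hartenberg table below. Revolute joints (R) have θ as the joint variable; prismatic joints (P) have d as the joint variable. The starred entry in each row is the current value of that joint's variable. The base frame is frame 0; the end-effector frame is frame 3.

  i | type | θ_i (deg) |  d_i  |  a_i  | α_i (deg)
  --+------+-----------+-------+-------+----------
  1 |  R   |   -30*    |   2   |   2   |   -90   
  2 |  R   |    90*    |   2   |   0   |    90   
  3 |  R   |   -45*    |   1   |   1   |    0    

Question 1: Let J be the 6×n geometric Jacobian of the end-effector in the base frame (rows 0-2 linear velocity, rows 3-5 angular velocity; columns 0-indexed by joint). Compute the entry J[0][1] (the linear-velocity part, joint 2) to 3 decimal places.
axis z_1 = (0.5000,0.8660,0.0000); lever o_n−o_1 = (1.5125,0.6197,-0.7071)
cross product → J_v[:, 1] = (-0.6124,0.3536,-1.0000)
J_ω[:, 1] = z_1
entry J[0][1] = -0.6124

-0.612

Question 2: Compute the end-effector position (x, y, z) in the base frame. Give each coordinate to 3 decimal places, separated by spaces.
after link 1: o_1 = (1.7321, -1.0000, 2.0000)
after link 2: o_2 = (2.7321, 0.7321, 2.0000)
after link 3: o_3 = (3.2445, -0.3803, 1.2929)

3.245 -0.380 1.293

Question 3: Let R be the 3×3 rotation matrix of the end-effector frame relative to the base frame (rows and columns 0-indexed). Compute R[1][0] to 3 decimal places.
-0.612

End-effector x-axis (col 0 of R) = (-0.3536,-0.6124,-0.7071)
R[1][0] = -0.6124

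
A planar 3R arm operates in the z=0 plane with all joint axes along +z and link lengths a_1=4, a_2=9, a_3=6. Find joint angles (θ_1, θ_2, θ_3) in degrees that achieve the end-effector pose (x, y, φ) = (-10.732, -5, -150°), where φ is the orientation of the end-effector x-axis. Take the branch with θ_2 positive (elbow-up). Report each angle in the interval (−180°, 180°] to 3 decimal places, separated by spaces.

69.726 150.001 -9.727

wrist centre = target − a_3·(cos φ, sin φ) = (-5.5358, -2.0000)
cos θ_2 = (34.6456−4²−9²)/(2·4·9) = -0.8660; θ_2 = 150.0009° (elbow-up)
β = atan2(-2.0000,-5.5358) = -160.1361°; ψ = atan2(4.4999,-3.7943) = 130.1376°
θ_1 = β − ψ = -290.2737°
θ_3 = φ − θ_1 − θ_2 = -9.7272° (wrapped to (-180°,180°])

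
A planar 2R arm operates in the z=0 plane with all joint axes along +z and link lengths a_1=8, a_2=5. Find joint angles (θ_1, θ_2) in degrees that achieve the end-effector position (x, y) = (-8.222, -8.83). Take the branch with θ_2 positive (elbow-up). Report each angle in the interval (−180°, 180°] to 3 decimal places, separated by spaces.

-149.997 44.998

cos θ_2 = (145.5702−8²−5²)/(2·8·5) = 0.7071; θ_2 = 44.9983° (elbow-up)
β = atan2(-8.8300,-8.2220) = -132.9579°; ψ = atan2(3.5354,11.5356) = 17.0392°
θ_1 = β − ψ = -149.9972°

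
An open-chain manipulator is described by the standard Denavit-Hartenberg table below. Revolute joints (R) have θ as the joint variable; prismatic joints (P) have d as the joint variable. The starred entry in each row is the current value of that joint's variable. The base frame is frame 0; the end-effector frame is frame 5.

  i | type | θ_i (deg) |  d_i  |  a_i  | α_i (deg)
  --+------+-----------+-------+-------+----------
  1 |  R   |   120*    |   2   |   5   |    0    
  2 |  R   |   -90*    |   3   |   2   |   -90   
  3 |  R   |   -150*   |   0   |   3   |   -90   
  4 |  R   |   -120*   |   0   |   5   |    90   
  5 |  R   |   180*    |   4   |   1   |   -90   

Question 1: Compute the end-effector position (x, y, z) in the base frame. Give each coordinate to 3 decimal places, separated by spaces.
after link 1: o_1 = (-2.5000, 4.3301, 2.0000)
after link 2: o_2 = (-0.7679, 5.3301, 5.0000)
after link 3: o_3 = (-3.0179, 4.0311, 6.5000)
after link 4: o_4 = (-3.3080, 8.8636, 5.2500)
after link 5: o_5 = (0.3481, 7.6651, 3.7679)

0.348 7.665 3.768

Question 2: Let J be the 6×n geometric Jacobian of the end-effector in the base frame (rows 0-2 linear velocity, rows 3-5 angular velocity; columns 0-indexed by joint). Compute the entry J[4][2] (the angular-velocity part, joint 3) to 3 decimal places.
0.866

axis z_2 = (-0.5000,0.8660,0.0000); lever o_n−o_2 = (1.1160,2.3349,-1.2321)
cross product → J_v[:, 2] = (-1.0670,-0.6160,-2.1340)
J_ω[:, 2] = z_2
entry J[4][2] = 0.8660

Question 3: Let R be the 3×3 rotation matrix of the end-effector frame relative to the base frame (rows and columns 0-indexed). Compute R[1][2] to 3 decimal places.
End-effector z-axis (col 2 of R) = (-0.4330,-0.2500,-0.8660)
R[1][2] = -0.2500

-0.250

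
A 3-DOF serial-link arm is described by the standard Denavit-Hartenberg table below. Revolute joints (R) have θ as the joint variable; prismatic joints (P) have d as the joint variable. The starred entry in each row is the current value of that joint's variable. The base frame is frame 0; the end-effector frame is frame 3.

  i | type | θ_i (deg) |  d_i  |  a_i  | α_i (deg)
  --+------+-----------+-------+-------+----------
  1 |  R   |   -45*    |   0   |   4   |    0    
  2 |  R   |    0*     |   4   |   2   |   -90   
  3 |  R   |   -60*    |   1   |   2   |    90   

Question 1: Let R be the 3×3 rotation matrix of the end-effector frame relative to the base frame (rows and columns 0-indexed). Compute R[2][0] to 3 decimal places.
End-effector x-axis (col 0 of R) = (0.3536,-0.3536,0.8660)
R[2][0] = 0.8660

0.866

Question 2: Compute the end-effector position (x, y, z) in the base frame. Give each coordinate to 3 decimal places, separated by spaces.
5.657 -4.243 5.732

after link 1: o_1 = (2.8284, -2.8284, 0.0000)
after link 2: o_2 = (4.2426, -4.2426, 4.0000)
after link 3: o_3 = (5.6569, -4.2426, 5.7321)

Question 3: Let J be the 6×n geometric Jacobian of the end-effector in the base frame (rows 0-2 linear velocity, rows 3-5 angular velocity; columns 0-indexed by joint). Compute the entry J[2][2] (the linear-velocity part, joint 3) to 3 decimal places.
-1.000

axis z_2 = (0.7071,0.7071,0.0000); lever o_n−o_2 = (1.4142,0.0000,1.7321)
cross product → J_v[:, 2] = (1.2247,-1.2247,-1.0000)
J_ω[:, 2] = z_2
entry J[2][2] = -1.0000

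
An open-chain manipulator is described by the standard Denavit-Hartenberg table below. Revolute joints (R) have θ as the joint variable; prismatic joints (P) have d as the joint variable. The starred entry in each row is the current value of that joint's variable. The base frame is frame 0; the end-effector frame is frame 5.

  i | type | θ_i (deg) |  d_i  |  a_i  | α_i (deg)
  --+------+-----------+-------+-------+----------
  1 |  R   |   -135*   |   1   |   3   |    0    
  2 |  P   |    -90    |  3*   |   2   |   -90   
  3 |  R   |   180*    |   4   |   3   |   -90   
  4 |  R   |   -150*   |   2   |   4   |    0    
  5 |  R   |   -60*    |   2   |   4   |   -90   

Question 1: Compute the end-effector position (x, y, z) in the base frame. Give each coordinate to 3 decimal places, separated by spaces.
after link 1: o_1 = (-2.1213, -2.1213, 1.0000)
after link 2: o_2 = (-3.5355, -0.7071, 4.0000)
after link 3: o_3 = (-4.2426, -5.6569, 4.0000)
after link 4: o_4 = (-8.1063, -4.6216, 6.0000)
after link 5: o_5 = (-9.1416, -0.7579, 8.0000)

-9.142 -0.758 8.000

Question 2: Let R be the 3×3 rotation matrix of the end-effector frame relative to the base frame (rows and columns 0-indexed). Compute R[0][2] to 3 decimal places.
-0.966

End-effector z-axis (col 2 of R) = (-0.9659,-0.2588,0.0000)
R[0][2] = -0.9659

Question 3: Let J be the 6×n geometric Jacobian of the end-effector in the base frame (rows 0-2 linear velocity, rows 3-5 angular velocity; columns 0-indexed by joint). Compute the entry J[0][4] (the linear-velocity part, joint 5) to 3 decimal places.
-3.864

axis z_4 = (0.0000,-0.0000,1.0000); lever o_n−o_4 = (-1.0353,3.8637,2.0000)
cross product → J_v[:, 4] = (-3.8637,-1.0353,0.0000)
J_ω[:, 4] = z_4
entry J[0][4] = -3.8637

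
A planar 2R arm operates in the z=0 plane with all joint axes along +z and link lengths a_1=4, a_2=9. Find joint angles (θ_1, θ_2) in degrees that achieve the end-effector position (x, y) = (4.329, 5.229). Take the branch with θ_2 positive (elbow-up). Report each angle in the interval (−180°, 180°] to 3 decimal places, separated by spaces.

-60.006 135.006

cos θ_2 = (46.0827−4²−9²)/(2·4·9) = -0.7072; θ_2 = 135.0063° (elbow-up)
β = atan2(5.2290,4.3290) = 50.3792°; ψ = atan2(6.3633,-2.3647) = 110.3857°
θ_1 = β − ψ = -60.0065°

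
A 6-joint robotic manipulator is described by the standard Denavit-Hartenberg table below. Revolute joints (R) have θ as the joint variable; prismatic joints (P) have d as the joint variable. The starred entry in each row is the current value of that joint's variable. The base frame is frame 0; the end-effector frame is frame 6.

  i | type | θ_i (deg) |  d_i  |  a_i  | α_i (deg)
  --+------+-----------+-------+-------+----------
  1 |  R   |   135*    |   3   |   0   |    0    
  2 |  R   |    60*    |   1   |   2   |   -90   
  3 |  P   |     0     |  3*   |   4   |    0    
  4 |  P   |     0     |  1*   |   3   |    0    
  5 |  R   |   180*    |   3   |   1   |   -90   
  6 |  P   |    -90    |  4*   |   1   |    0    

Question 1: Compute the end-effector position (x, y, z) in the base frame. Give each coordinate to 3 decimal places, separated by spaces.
after link 1: o_1 = (0.0000, 0.0000, 3.0000)
after link 2: o_2 = (-1.9319, -0.5176, 4.0000)
after link 3: o_3 = (-5.0191, -4.4507, 4.0000)
after link 4: o_4 = (-7.6581, -6.1931, 4.0000)
after link 5: o_5 = (-5.9157, -8.8320, 4.0000)
after link 6: o_6 = (-5.6569, -9.7980, 8.0000)

-5.657 -9.798 8.000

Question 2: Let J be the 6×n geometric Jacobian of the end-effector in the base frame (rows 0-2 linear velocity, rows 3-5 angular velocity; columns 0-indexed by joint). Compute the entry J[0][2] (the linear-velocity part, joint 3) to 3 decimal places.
0.259

prismatic axis z_2 = (0.2588,-0.9659,0.0000)
J_v[:, 2] = z_2; J_ω[:, 2] = (0,0,0)
entry J[0][2] = 0.2588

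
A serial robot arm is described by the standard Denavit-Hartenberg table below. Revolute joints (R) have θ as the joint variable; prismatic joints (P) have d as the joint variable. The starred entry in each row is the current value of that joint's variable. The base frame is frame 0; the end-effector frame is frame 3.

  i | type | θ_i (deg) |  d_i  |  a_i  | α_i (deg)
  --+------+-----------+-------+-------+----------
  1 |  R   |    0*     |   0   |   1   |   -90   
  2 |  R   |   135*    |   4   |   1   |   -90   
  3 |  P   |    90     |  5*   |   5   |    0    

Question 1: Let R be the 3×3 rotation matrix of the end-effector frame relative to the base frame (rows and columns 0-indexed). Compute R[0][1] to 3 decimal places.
End-effector y-axis (col 1 of R) = (0.7071,-0.0000,0.7071)
R[0][1] = 0.7071

0.707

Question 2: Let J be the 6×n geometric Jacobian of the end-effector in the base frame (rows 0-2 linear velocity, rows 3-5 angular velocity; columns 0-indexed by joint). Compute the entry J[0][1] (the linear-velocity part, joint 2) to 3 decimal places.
2.828

axis z_1 = (0.0000,1.0000,0.0000); lever o_n−o_1 = (-4.2426,-1.0000,2.8284)
cross product → J_v[:, 1] = (2.8284,-0.0000,4.2426)
J_ω[:, 1] = z_1
entry J[0][1] = 2.8284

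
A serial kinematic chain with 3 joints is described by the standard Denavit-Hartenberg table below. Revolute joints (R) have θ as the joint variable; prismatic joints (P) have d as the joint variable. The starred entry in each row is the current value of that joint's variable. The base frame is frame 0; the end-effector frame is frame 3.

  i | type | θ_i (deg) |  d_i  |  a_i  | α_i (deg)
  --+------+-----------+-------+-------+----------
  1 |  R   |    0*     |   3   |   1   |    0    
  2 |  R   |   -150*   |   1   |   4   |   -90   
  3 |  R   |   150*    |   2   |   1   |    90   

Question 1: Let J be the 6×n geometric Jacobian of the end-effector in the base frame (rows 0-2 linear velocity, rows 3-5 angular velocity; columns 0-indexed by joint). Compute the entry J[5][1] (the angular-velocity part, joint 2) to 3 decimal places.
axis z_1 = (0.0000,0.0000,1.0000); lever o_n−o_1 = (-1.7141,-3.2990,0.5000)
cross product → J_v[:, 1] = (3.2990,-1.7141,0.0000)
J_ω[:, 1] = z_1
entry J[5][1] = 1.0000

1.000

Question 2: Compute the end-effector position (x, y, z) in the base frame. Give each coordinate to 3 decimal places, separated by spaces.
-0.714 -3.299 3.500

after link 1: o_1 = (1.0000, 0.0000, 3.0000)
after link 2: o_2 = (-2.4641, -2.0000, 4.0000)
after link 3: o_3 = (-0.7141, -3.2990, 3.5000)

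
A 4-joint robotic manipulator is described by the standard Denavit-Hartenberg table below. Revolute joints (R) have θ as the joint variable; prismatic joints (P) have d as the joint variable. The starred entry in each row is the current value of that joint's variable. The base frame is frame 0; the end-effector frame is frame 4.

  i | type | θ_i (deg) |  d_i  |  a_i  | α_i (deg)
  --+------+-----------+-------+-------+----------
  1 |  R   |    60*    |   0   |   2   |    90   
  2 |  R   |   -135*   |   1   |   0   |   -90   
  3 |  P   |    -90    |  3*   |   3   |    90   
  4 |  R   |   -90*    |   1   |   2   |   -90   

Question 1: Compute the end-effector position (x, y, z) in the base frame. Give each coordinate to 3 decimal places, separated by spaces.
after link 1: o_1 = (1.0000, 1.7321, 0.0000)
after link 2: o_2 = (1.8660, 1.2321, 0.0000)
after link 3: o_3 = (5.5248, 1.5692, -2.1213)
after link 4: o_4 = (5.1712, 0.9568, 0.0000)

5.171 0.957 0.000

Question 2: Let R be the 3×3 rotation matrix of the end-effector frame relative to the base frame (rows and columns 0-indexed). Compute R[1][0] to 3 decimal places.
End-effector x-axis (col 0 of R) = (-0.3536,-0.6124,0.7071)
R[1][0] = -0.6124

-0.612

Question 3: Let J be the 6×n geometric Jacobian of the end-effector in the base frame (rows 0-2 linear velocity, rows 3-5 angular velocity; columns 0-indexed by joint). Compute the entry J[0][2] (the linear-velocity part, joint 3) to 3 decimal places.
prismatic axis z_2 = (0.3536,0.6124,-0.7071)
J_v[:, 2] = z_2; J_ω[:, 2] = (0,0,0)
entry J[0][2] = 0.3536

0.354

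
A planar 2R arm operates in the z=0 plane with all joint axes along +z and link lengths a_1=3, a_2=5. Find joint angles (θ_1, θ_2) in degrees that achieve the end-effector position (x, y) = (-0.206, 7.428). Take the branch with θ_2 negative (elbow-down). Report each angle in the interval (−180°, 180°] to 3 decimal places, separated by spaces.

119.993 -44.988

cos θ_2 = (55.2176−3²−5²)/(2·3·5) = 0.7073; θ_2 = -44.9881° (elbow-down)
β = atan2(7.4280,-0.2060) = 91.5886°; ψ = atan2(-3.5348,6.5363) = -28.4044°
θ_1 = β − ψ = 119.9930°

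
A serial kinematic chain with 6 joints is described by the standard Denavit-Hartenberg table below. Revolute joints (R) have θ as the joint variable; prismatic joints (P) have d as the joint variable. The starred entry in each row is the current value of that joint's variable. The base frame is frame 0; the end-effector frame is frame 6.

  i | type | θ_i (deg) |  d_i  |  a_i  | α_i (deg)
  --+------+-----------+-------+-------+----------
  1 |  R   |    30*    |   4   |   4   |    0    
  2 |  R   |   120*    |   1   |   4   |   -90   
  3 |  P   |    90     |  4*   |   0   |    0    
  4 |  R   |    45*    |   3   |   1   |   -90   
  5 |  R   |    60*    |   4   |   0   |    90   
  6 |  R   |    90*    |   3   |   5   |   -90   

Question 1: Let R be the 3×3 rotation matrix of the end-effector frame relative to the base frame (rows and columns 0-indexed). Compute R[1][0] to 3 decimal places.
-0.354

End-effector x-axis (col 0 of R) = (0.6124,-0.3536,0.7071)
R[1][0] = -0.3536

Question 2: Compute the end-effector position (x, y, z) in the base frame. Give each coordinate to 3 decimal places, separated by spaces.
3.465 -7.815 8.820

after link 1: o_1 = (3.4641, 2.0000, 4.0000)
after link 2: o_2 = (0.0000, 4.0000, 5.0000)
after link 3: o_3 = (-2.0000, 0.5359, 5.0000)
after link 4: o_4 = (-2.8876, -2.4157, 4.2929)
after link 5: o_5 = (-0.4381, -3.8299, 7.1213)
after link 6: o_6 = (3.4647, -7.8153, 8.8197)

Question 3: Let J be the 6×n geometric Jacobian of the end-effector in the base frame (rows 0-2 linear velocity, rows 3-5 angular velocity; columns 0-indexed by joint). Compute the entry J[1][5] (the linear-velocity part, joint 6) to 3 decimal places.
axis z_5 = (0.2803,-0.7392,-0.6124); lever o_n−o_5 = (3.9029,-3.9854,1.6984)
cross product → J_v[:, 5] = (-3.6960,-2.8661,1.7678)
J_ω[:, 5] = z_5
entry J[1][5] = -2.8661

-2.866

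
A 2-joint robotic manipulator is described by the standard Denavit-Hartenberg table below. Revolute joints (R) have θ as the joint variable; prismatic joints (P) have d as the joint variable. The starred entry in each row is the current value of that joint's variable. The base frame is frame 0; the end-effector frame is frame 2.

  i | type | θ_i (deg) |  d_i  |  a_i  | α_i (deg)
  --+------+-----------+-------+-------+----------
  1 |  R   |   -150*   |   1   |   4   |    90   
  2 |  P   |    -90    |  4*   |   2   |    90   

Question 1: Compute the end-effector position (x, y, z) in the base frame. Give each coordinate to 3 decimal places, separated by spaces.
-5.464 1.464 -1.000

after link 1: o_1 = (-3.4641, -2.0000, 1.0000)
after link 2: o_2 = (-5.4641, 1.4641, -1.0000)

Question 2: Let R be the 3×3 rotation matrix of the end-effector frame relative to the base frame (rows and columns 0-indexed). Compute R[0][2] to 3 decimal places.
0.866

End-effector z-axis (col 2 of R) = (0.8660,0.5000,-0.0000)
R[0][2] = 0.8660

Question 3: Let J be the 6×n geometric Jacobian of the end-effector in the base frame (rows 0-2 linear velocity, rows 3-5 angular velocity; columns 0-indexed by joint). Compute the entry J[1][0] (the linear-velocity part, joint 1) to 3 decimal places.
-5.464

axis z_0 = ẑ; lever o_n−o_0 = (-5.4641,1.4641,-1.0000)
cross product → J_v[:, 0] = (-1.4641,-5.4641,0.0000)
J_ω[:, 0] = z_0
entry J[1][0] = -5.4641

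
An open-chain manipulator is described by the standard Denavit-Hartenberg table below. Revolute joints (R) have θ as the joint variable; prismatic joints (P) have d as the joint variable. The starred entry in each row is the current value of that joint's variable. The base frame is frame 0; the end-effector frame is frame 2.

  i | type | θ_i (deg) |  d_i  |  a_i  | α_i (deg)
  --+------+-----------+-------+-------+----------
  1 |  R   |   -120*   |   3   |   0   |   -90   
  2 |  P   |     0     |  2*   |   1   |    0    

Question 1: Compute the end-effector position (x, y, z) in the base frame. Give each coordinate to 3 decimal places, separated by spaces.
1.232 -1.866 3.000

after link 1: o_1 = (0.0000, 0.0000, 3.0000)
after link 2: o_2 = (1.2321, -1.8660, 3.0000)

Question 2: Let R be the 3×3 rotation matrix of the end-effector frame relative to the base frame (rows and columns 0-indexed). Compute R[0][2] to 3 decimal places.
0.866

End-effector z-axis (col 2 of R) = (0.8660,-0.5000,0.0000)
R[0][2] = 0.8660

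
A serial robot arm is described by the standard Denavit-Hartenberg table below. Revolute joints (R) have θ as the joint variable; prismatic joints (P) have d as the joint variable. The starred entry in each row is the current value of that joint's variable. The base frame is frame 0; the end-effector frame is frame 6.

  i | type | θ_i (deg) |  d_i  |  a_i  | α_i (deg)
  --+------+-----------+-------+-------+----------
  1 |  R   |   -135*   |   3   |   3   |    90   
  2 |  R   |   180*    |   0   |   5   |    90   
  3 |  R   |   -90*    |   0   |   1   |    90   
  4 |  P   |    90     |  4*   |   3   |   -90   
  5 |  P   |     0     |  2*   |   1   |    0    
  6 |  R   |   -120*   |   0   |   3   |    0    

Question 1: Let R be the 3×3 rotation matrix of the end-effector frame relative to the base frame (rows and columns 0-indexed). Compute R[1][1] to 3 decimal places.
-0.354

End-effector y-axis (col 1 of R) = (-0.3536,-0.3536,0.8660)
R[1][1] = -0.3536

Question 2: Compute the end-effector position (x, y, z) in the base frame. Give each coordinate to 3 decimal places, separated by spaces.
after link 1: o_1 = (-2.1213, -2.1213, 3.0000)
after link 2: o_2 = (1.4142, 1.4142, 3.0000)
after link 3: o_3 = (2.1213, 0.7071, 3.0000)
after link 4: o_4 = (-0.7071, -2.1213, 6.0000)
after link 5: o_5 = (-2.1213, -0.7071, 7.0000)
after link 6: o_6 = (-3.9584, -2.5442, 5.5000)

-3.958 -2.544 5.500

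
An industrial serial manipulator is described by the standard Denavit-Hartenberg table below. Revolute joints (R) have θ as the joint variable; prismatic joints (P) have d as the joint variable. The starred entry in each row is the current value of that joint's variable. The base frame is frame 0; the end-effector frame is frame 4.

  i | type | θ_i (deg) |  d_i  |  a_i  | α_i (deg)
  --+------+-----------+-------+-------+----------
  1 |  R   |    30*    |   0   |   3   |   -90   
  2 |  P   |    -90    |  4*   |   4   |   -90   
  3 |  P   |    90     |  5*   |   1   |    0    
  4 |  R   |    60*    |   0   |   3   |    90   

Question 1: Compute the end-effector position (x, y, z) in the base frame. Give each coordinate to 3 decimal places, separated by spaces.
after link 1: o_1 = (2.5981, 1.5000, 0.0000)
after link 2: o_2 = (0.5981, 4.9641, 4.0000)
after link 3: o_3 = (5.4282, 6.5981, 4.0000)
after link 4: o_4 = (6.1782, 5.2990, 1.4019)

6.178 5.299 1.402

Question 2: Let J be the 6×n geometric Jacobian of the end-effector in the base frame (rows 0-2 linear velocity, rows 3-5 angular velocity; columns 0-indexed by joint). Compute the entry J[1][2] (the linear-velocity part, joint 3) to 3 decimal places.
prismatic axis z_2 = (0.8660,0.5000,-0.0000)
J_v[:, 2] = z_2; J_ω[:, 2] = (0,0,0)
entry J[1][2] = 0.5000

0.500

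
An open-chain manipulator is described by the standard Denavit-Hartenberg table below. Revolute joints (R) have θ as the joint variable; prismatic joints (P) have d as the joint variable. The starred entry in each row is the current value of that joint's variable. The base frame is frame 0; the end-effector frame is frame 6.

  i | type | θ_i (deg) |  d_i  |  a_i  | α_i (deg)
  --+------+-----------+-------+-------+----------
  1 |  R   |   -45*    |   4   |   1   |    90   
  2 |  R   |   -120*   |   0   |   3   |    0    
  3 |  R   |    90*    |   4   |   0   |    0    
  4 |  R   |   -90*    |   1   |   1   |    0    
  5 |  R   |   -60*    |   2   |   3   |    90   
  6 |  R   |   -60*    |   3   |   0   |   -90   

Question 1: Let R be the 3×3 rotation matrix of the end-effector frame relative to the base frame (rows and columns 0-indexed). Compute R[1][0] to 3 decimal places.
End-effector x-axis (col 0 of R) = (0.2588,0.9659,-0.0000)
R[1][0] = 0.9659

0.966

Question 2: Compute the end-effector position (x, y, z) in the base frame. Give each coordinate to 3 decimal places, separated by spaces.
after link 1: o_1 = (0.7071, -0.7071, 4.0000)
after link 2: o_2 = (-0.3536, 0.3536, 1.4019)
after link 3: o_3 = (-3.1820, -2.4749, 1.4019)
after link 4: o_4 = (-4.2426, -2.8284, 0.5359)
after link 5: o_5 = (-7.7782, -2.1213, 0.5359)
after link 6: o_6 = (-7.7782, -2.1213, 3.5359)

-7.778 -2.121 3.536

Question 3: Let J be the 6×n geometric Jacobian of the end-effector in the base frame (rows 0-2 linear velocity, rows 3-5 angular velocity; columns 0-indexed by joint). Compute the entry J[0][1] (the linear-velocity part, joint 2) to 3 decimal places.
0.328

axis z_1 = (-0.7071,-0.7071,0.0000); lever o_n−o_1 = (-8.4853,-1.4142,-0.4641)
cross product → J_v[:, 1] = (0.3282,-0.3282,-5.0000)
J_ω[:, 1] = z_1
entry J[0][1] = 0.3282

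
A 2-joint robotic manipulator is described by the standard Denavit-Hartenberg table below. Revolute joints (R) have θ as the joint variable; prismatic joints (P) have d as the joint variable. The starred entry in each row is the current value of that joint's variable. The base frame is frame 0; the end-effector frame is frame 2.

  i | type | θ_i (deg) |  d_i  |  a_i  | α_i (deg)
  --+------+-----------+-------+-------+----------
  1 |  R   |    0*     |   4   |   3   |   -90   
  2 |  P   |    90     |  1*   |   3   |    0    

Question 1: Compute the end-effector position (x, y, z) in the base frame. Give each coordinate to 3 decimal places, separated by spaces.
after link 1: o_1 = (3.0000, 0.0000, 4.0000)
after link 2: o_2 = (3.0000, 1.0000, 1.0000)

3.000 1.000 1.000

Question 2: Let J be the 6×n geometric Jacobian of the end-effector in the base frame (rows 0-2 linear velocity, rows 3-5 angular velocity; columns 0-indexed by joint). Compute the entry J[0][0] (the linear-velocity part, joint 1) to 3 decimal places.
-1.000

axis z_0 = ẑ; lever o_n−o_0 = (3.0000,1.0000,1.0000)
cross product → J_v[:, 0] = (-1.0000,3.0000,0.0000)
J_ω[:, 0] = z_0
entry J[0][0] = -1.0000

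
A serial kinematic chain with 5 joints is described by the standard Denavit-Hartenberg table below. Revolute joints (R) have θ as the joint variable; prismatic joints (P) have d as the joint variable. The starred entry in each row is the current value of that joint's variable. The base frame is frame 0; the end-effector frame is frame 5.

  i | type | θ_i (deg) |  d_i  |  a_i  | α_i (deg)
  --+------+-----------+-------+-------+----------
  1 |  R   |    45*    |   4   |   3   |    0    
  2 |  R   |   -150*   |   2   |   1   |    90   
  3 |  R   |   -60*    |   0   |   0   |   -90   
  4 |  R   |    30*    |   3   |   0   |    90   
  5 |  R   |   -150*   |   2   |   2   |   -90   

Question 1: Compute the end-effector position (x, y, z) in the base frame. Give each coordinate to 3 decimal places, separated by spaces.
-1.031 0.396 7.433

after link 1: o_1 = (2.1213, 2.1213, 4.0000)
after link 2: o_2 = (1.8625, 1.1554, 6.0000)
after link 3: o_3 = (1.8625, 1.1554, 6.0000)
after link 4: o_4 = (1.1901, -1.3542, 7.5000)
after link 5: o_5 = (-1.0306, 0.3963, 7.4330)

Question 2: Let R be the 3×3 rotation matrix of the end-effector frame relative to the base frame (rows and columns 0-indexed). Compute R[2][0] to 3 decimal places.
End-effector x-axis (col 0 of R) = (-0.2091,0.8926,0.3995)
R[2][0] = 0.3995

0.400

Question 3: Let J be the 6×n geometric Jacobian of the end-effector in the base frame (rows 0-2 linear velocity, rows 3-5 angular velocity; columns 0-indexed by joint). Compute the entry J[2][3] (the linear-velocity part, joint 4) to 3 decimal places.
-2.250

axis z_3 = (-0.2241,-0.8365,0.5000); lever o_n−o_3 = (-2.8931,-0.7591,1.4330)
cross product → J_v[:, 3] = (-0.8192,-1.1254,-2.2500)
J_ω[:, 3] = z_3
entry J[2][3] = -2.2500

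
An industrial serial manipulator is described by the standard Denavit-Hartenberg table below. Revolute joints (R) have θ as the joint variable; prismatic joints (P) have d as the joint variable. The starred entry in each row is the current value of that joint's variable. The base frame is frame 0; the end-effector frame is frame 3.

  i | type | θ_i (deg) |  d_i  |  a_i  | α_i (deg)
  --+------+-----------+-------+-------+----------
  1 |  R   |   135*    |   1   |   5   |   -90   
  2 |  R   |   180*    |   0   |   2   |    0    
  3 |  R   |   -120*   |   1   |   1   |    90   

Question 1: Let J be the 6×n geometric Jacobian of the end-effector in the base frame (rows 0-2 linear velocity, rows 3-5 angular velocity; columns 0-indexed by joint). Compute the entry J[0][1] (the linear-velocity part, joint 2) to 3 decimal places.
axis z_1 = (-0.7071,-0.7071,0.0000); lever o_n−o_1 = (0.3536,-1.7678,-0.8660)
cross product → J_v[:, 1] = (0.6124,-0.6124,1.5000)
J_ω[:, 1] = z_1
entry J[0][1] = 0.6124

0.612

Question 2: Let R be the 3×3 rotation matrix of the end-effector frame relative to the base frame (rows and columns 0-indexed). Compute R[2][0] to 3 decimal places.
-0.866

End-effector x-axis (col 0 of R) = (-0.3536,0.3536,-0.8660)
R[2][0] = -0.8660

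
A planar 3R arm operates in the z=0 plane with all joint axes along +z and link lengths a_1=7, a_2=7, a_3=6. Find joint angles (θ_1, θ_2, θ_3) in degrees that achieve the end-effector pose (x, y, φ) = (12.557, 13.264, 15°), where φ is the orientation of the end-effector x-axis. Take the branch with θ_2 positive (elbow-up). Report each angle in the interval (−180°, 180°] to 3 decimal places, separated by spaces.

44.998 30.004 -60.002

wrist centre = target − a_3·(cos φ, sin φ) = (6.7614, 11.7111)
cos θ_2 = (182.8667−7²−7²)/(2·7·7) = 0.8660; θ_2 = 30.0045° (elbow-up)
β = atan2(11.7111,6.7614) = 59.9998°; ψ = atan2(3.5005,13.0619) = 15.0022°
θ_1 = β − ψ = 44.9976°
θ_3 = φ − θ_1 − θ_2 = -60.0021° (wrapped to (-180°,180°])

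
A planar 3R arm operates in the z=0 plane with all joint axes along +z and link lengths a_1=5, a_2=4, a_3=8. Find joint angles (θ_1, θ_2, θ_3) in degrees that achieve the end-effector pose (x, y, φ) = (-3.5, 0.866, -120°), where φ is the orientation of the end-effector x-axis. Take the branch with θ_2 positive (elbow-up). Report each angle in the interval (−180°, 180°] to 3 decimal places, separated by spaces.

60.000 60.001 120.000

wrist centre = target − a_3·(cos φ, sin φ) = (0.5000, 7.7942)
cos θ_2 = (60.9996−5²−4²)/(2·5·4) = 0.5000; θ_2 = 60.0007° (elbow-up)
β = atan2(7.7942,0.5000) = 86.3295°; ψ = atan2(3.4641,7.0000) = 26.3298°
θ_1 = β − ψ = 59.9997°
θ_3 = φ − θ_1 − θ_2 = 119.9996° (wrapped to (-180°,180°])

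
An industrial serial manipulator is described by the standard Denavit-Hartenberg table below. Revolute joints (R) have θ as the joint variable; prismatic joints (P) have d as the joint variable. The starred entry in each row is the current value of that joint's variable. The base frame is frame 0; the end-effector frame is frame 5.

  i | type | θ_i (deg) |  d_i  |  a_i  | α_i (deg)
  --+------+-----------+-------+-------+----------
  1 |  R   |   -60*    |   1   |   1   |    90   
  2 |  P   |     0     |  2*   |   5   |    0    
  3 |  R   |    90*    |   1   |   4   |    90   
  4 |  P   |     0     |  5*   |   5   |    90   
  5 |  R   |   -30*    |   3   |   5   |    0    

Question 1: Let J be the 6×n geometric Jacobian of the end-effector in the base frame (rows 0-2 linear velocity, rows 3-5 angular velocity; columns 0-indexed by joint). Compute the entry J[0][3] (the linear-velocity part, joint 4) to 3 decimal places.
prismatic axis z_3 = (0.5000,-0.8660,-0.0000)
J_v[:, 3] = z_3; J_ω[:, 3] = (0,0,0)
entry J[0][3] = 0.5000

0.500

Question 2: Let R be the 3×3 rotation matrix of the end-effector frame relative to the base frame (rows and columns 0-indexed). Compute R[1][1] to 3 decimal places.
End-effector y-axis (col 1 of R) = (0.4330,-0.7500,0.5000)
R[1][1] = -0.7500

-0.750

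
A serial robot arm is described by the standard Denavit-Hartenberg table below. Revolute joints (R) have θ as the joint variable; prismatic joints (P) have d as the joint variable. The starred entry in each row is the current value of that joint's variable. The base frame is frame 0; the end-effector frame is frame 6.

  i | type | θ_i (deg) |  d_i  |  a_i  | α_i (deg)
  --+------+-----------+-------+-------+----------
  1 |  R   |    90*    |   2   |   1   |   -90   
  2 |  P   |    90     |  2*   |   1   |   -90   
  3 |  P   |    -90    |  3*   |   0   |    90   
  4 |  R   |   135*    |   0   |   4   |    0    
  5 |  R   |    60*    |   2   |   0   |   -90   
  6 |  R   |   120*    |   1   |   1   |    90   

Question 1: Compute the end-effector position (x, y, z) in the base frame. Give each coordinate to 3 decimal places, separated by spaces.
0.087 -3.992 2.134

after link 1: o_1 = (0.0000, 1.0000, 2.0000)
after link 2: o_2 = (-2.0000, 1.0000, 1.0000)
after link 3: o_3 = (-2.0000, -2.0000, 1.0000)
after link 4: o_4 = (0.8284, -4.8284, 1.0000)
after link 5: o_5 = (0.8284, -4.8284, 3.0000)
after link 6: o_6 = (0.0866, -3.9919, 2.1340)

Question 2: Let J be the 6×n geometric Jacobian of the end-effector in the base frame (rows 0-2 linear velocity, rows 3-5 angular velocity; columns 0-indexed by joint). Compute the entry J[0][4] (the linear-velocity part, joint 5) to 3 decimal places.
axis z_4 = (-0.0000,-0.0000,1.0000); lever o_n−o_4 = (-0.7418,0.8365,1.1340)
cross product → J_v[:, 4] = (-0.8365,-0.7418,-0.0000)
J_ω[:, 4] = z_4
entry J[0][4] = -0.8365

-0.837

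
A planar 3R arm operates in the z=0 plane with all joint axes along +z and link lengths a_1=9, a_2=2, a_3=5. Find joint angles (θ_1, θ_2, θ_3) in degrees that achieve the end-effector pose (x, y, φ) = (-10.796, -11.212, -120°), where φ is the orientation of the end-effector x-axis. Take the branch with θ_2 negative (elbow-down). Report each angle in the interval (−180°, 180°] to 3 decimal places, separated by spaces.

wrist centre = target − a_3·(cos φ, sin φ) = (-8.2960, -6.8819)
cos θ_2 = (116.1838−9²−2²)/(2·9·2) = 0.8662; θ_2 = -29.9781° (elbow-down)
β = atan2(-6.8819,-8.2960) = -140.3229°; ψ = atan2(-0.9993,10.7324) = -5.3197°
θ_1 = β − ψ = -135.0032°
θ_3 = φ − θ_1 − θ_2 = 44.9813° (wrapped to (-180°,180°])

-135.003 -29.978 44.981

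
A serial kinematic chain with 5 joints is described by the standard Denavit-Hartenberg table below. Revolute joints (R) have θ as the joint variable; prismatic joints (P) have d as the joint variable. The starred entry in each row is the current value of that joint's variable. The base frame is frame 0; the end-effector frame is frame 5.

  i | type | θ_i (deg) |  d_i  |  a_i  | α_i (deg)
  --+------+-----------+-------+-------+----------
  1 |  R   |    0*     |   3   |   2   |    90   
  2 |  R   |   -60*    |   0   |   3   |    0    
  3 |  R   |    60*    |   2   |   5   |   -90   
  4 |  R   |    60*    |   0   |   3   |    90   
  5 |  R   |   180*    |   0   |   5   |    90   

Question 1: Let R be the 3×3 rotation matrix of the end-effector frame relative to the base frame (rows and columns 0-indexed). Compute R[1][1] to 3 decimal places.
-0.500

End-effector y-axis (col 1 of R) = (0.8660,-0.5000,0.0000)
R[1][1] = -0.5000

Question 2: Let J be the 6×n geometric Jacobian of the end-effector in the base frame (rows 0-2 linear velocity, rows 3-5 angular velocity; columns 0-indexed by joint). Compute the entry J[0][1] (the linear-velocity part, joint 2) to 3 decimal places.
axis z_1 = (0.0000,-1.0000,0.0000); lever o_n−o_1 = (5.5000,-3.7321,-2.5981)
cross product → J_v[:, 1] = (2.5981,0.0000,5.5000)
J_ω[:, 1] = z_1
entry J[0][1] = 2.5981

2.598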